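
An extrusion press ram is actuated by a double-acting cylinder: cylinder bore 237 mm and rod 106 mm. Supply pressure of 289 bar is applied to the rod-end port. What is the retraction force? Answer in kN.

F ≈ 1020 kN

Rod-side annular area A_ann = π/4 × (237² − 106²) = 35290 mm^2
On retraction the pressure acts on the annular area (bore minus rod).
F = P × A_ann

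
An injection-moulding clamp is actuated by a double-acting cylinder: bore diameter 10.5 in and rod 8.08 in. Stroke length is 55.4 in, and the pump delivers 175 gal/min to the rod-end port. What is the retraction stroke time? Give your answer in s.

Rod-side annular area A_ann = π/4 × (10.5² − 8.08²) = 35.31 in^2
Swept volume V = A × L; t = V / Q = A·L / Q

t ≈ 2.90 s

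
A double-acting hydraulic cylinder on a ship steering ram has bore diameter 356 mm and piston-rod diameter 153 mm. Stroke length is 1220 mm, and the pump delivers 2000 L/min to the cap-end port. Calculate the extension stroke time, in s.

Cap-side area A_cap = π/4 × (356 mm)² = 99540 mm^2
Swept volume V = A × L; t = V / Q = A·L / Q

t ≈ 3.64 s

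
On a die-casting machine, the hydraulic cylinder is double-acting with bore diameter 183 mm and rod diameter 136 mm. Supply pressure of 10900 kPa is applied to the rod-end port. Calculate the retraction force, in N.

Rod-side annular area A_ann = π/4 × (183² − 136²) = 11780 mm^2
On retraction the pressure acts on the annular area (bore minus rod).
F = P × A_ann

F ≈ 1.28e5 N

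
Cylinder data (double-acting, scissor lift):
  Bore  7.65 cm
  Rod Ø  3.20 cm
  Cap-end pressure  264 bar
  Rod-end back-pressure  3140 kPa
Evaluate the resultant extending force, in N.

Cap-side area A_cap = π/4 × (7.65 cm)² = 45.96 cm^2
Rod-side annular area A_ann = π/4 × (7.65² − 3.20²) = 37.92 cm^2
Net thrust = P_cap·A_cap − P_rod·A_ann = 1.213e5 N − 11910 N

F ≈ 1.09e5 N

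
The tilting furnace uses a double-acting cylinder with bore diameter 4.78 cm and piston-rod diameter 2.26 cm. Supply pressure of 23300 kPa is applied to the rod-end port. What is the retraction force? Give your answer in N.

Rod-side annular area A_ann = π/4 × (4.78² − 2.26²) = 13.93 cm^2
On retraction the pressure acts on the annular area (bore minus rod).
F = P × A_ann

F ≈ 32500 N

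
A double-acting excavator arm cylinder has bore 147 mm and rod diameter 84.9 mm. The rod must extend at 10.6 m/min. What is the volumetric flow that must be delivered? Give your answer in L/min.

Cap-side area A_cap = π/4 × (147 mm)² = 16970 mm^2
Q = A × v

Q ≈ 180 L/min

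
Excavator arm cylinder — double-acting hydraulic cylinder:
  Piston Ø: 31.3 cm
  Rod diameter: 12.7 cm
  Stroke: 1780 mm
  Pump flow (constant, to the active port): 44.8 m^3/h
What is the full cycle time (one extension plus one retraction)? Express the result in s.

t ≈ 20.2 s

Cap-side area A_cap = π/4 × (31.3 cm)² = 769.4 cm^2
Rod-side annular area A_ann = π/4 × (31.3² − 12.7²) = 642.8 cm^2
t_ext = A_cap·L/Q = 11.01 s
t_ret = A_ann·L/Q = 9.194 s
t_cycle = t_ext + t_ret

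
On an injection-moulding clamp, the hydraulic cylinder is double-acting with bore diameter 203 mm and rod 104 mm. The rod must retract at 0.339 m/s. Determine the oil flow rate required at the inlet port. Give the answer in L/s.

Rod-side annular area A_ann = π/4 × (203² − 104²) = 23870 mm^2
Q = A × v

Q ≈ 8.09 L/s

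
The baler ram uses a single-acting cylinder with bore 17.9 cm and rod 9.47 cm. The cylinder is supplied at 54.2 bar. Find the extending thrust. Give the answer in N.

Cap-side area A_cap = π/4 × (17.9 cm)² = 251.6 cm^2
F = P × A_cap = 54.2 bar × A_cap

F ≈ 1.36e5 N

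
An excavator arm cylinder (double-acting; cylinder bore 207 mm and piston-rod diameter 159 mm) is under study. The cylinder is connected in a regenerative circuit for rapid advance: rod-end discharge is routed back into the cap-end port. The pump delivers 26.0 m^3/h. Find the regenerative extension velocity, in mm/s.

v ≈ 364 mm/s

In regeneration the rod-end outflow joins the pump flow into the cap end, so the net volume the pump must supply per unit advance equals the rod cross-section area.
Rod cross-section A_rod = π/4 × (159 mm)² = 19860 mm^2
v = Q_pump / A_rod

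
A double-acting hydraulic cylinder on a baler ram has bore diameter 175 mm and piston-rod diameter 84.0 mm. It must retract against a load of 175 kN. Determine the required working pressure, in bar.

P ≈ 94.5 bar

Rod-side annular area A_ann = π/4 × (175² − 84.0²) = 18510 mm^2
Retraction: pressure acts on the annular area.
P = F / A = 175 kN / A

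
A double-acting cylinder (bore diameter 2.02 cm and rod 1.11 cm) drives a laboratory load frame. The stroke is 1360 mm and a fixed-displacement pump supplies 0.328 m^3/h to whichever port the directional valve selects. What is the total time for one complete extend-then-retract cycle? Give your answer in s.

Cap-side area A_cap = π/4 × (2.02 cm)² = 3.205 cm^2
Rod-side annular area A_ann = π/4 × (2.02² − 1.11²) = 2.237 cm^2
t_ext = A_cap·L/Q = 4.784 s
t_ret = A_ann·L/Q = 3.339 s
t_cycle = t_ext + t_ret

t ≈ 8.12 s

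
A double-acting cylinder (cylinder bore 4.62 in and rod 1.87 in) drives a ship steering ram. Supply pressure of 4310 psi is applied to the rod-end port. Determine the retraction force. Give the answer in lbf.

Rod-side annular area A_ann = π/4 × (4.62² − 1.87²) = 14.02 in^2
On retraction the pressure acts on the annular area (bore minus rod).
F = P × A_ann

F ≈ 60400 lbf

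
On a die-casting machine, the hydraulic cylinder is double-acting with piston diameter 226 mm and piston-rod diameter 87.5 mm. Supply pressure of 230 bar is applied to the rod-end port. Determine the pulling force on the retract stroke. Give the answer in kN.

F ≈ 784 kN

Rod-side annular area A_ann = π/4 × (226² − 87.5²) = 34100 mm^2
On retraction the pressure acts on the annular area (bore minus rod).
F = P × A_ann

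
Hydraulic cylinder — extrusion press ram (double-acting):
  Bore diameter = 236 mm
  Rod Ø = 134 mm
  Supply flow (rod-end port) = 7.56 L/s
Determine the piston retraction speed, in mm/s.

v ≈ 255 mm/s

Rod-side annular area A_ann = π/4 × (236² − 134²) = 29640 mm^2
Flow into the rod-end port fills the annular volume.
v = Q / A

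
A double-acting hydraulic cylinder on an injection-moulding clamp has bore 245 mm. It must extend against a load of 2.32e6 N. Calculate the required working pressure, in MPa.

Cap-side area A_cap = π/4 × (245 mm)² = 47140 mm^2
P = F / A = 2.32e6 N / A

P ≈ 49.2 MPa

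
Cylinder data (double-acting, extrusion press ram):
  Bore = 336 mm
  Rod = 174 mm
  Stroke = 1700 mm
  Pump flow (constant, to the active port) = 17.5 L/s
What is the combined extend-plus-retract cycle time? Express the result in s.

Cap-side area A_cap = π/4 × (336 mm)² = 88670 mm^2
Rod-side annular area A_ann = π/4 × (336² − 174²) = 64890 mm^2
t_ext = A_cap·L/Q = 8.613 s
t_ret = A_ann·L/Q = 6.304 s
t_cycle = t_ext + t_ret

t ≈ 14.9 s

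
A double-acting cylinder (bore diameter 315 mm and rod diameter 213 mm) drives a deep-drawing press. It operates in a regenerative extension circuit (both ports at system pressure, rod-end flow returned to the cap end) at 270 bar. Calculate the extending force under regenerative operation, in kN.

With equal pressure on both faces, forces on the annular region cancel; the net push is pressure × rod cross-section.
Rod cross-section A_rod = π/4 × (213 mm)² = 35630 mm^2
F = P × A_rod

F ≈ 962 kN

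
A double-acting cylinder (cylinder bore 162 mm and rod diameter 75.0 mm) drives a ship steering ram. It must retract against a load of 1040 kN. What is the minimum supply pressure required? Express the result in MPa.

P ≈ 64.2 MPa

Rod-side annular area A_ann = π/4 × (162² − 75.0²) = 16190 mm^2
Retraction: pressure acts on the annular area.
P = F / A = 1040 kN / A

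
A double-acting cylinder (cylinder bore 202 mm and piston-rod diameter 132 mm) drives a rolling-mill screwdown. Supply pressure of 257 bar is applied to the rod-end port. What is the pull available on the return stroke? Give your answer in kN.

Rod-side annular area A_ann = π/4 × (202² − 132²) = 18360 mm^2
On retraction the pressure acts on the annular area (bore minus rod).
F = P × A_ann

F ≈ 472 kN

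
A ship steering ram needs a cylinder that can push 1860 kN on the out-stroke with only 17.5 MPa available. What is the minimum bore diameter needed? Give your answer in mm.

D ≈ 368 mm

Extension force acts on the full piston face: F = P × (π/4)D².
D = √(4F / (πP)) = √(4 × 1860 kN / (π × 17.5 MPa))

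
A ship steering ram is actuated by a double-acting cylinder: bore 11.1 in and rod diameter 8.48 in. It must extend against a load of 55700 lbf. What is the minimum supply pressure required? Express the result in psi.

P ≈ 576 psi

Cap-side area A_cap = π/4 × (11.1 in)² = 96.77 in^2
P = F / A = 55700 lbf / A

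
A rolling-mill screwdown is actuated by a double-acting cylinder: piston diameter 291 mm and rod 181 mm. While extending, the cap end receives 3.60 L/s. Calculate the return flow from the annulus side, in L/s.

Q_out ≈ 2.21 L/s

Cap-side area A_cap = π/4 × (291 mm)² = 66510 mm^2
Rod-side annular area A_ann = π/4 × (291² − 181²) = 40780 mm^2
Piston speed v = Q_in/A_cap; rod-end outflow Q_out = v × A_ann = Q_in × A_ann/A_cap.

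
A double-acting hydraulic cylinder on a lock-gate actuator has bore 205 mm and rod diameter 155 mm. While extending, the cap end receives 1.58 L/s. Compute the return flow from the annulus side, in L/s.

Cap-side area A_cap = π/4 × (205 mm)² = 33010 mm^2
Rod-side annular area A_ann = π/4 × (205² − 155²) = 14140 mm^2
Piston speed v = Q_in/A_cap; rod-end outflow Q_out = v × A_ann = Q_in × A_ann/A_cap.

Q_out ≈ 0.677 L/s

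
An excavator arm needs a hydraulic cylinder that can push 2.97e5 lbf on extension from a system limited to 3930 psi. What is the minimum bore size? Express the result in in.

Extension force acts on the full piston face: F = P × (π/4)D².
D = √(4F / (πP)) = √(4 × 2.97e5 lbf / (π × 3930 psi))

D ≈ 9.81 in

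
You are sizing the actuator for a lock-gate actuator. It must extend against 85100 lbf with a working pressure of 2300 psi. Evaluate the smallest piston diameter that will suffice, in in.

Extension force acts on the full piston face: F = P × (π/4)D².
D = √(4F / (πP)) = √(4 × 85100 lbf / (π × 2300 psi))

D ≈ 6.86 in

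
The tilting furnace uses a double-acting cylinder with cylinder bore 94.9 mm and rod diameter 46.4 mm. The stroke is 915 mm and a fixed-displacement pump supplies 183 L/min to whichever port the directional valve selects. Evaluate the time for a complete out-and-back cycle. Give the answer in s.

t ≈ 3.74 s

Cap-side area A_cap = π/4 × (94.9 mm)² = 7073 mm^2
Rod-side annular area A_ann = π/4 × (94.9² − 46.4²) = 5382 mm^2
t_ext = A_cap·L/Q = 2.122 s
t_ret = A_ann·L/Q = 1.615 s
t_cycle = t_ext + t_ret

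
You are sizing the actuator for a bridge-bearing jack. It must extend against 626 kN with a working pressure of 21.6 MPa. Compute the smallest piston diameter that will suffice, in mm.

Extension force acts on the full piston face: F = P × (π/4)D².
D = √(4F / (πP)) = √(4 × 626 kN / (π × 21.6 MPa))

D ≈ 192 mm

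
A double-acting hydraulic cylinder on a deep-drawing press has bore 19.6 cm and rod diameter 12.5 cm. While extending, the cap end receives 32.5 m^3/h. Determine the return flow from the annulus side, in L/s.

Q_out ≈ 5.36 L/s

Cap-side area A_cap = π/4 × (19.6 cm)² = 301.7 cm^2
Rod-side annular area A_ann = π/4 × (19.6² − 12.5²) = 179.0 cm^2
Piston speed v = Q_in/A_cap; rod-end outflow Q_out = v × A_ann = Q_in × A_ann/A_cap.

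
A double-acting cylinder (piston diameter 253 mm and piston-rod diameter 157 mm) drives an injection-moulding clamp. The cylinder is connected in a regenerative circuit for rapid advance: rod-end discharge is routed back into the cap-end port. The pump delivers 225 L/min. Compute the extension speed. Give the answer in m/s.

v ≈ 0.194 m/s

In regeneration the rod-end outflow joins the pump flow into the cap end, so the net volume the pump must supply per unit advance equals the rod cross-section area.
Rod cross-section A_rod = π/4 × (157 mm)² = 19360 mm^2
v = Q_pump / A_rod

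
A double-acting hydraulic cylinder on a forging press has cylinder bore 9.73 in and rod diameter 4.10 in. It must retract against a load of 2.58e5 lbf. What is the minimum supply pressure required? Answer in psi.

P ≈ 4220 psi

Rod-side annular area A_ann = π/4 × (9.73² − 4.10²) = 61.15 in^2
Retraction: pressure acts on the annular area.
P = F / A = 2.58e5 lbf / A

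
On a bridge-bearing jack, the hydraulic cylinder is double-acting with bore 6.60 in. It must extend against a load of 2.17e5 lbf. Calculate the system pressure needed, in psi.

P ≈ 6340 psi

Cap-side area A_cap = π/4 × (6.60 in)² = 34.21 in^2
P = F / A = 2.17e5 lbf / A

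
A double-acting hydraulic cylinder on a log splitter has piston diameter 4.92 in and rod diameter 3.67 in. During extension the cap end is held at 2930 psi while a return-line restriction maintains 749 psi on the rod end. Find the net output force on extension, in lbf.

Cap-side area A_cap = π/4 × (4.92 in)² = 19.01 in^2
Rod-side annular area A_ann = π/4 × (4.92² − 3.67²) = 8.433 in^2
Net thrust = P_cap·A_cap − P_rod·A_ann = 55700 lbf − 6316 lbf

F ≈ 49400 lbf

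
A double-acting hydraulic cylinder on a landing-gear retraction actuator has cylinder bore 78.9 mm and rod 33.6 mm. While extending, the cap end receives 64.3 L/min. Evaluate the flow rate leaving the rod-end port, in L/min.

Q_out ≈ 52.6 L/min

Cap-side area A_cap = π/4 × (78.9 mm)² = 4889 mm^2
Rod-side annular area A_ann = π/4 × (78.9² − 33.6²) = 4003 mm^2
Piston speed v = Q_in/A_cap; rod-end outflow Q_out = v × A_ann = Q_in × A_ann/A_cap.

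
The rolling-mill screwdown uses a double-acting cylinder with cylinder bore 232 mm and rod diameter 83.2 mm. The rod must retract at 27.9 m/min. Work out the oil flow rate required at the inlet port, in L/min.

Rod-side annular area A_ann = π/4 × (232² − 83.2²) = 36840 mm^2
Q = A × v

Q ≈ 1030 L/min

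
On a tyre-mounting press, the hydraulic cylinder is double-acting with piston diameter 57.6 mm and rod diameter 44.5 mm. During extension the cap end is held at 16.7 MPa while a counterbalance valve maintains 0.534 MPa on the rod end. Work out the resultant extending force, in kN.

Cap-side area A_cap = π/4 × (57.6 mm)² = 2606 mm^2
Rod-side annular area A_ann = π/4 × (57.6² − 44.5²) = 1050 mm^2
Net thrust = P_cap·A_cap − P_rod·A_ann = 43.52 kN − 0.5610 kN

F ≈ 43.0 kN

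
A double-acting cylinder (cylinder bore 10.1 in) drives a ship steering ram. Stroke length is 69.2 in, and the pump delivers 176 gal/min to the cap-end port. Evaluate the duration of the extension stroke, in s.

Cap-side area A_cap = π/4 × (10.1 in)² = 80.12 in^2
Swept volume V = A × L; t = V / Q = A·L / Q

t ≈ 8.18 s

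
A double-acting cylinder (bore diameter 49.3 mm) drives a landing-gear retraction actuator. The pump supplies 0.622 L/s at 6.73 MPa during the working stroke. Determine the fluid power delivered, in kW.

W ≈ 4.19 kW

Hydraulic power = P × Q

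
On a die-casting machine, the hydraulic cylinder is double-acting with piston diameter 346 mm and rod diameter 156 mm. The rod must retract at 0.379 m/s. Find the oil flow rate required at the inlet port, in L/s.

Rod-side annular area A_ann = π/4 × (346² − 156²) = 74910 mm^2
Q = A × v

Q ≈ 28.4 L/s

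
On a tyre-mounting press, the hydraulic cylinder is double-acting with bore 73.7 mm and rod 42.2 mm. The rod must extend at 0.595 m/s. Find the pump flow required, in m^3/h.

Q ≈ 9.14 m^3/h

Cap-side area A_cap = π/4 × (73.7 mm)² = 4266 mm^2
Q = A × v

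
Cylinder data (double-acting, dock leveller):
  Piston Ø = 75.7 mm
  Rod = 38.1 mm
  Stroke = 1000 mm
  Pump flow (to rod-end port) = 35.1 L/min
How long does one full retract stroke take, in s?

t ≈ 5.74 s

Rod-side annular area A_ann = π/4 × (75.7² − 38.1²) = 3361 mm^2
Swept volume V = A × L; t = V / Q = A·L / Q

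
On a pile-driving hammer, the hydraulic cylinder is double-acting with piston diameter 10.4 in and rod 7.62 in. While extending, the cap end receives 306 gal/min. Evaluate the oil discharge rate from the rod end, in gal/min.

Cap-side area A_cap = π/4 × (10.4 in)² = 84.95 in^2
Rod-side annular area A_ann = π/4 × (10.4² − 7.62²) = 39.34 in^2
Piston speed v = Q_in/A_cap; rod-end outflow Q_out = v × A_ann = Q_in × A_ann/A_cap.

Q_out ≈ 142 gal/min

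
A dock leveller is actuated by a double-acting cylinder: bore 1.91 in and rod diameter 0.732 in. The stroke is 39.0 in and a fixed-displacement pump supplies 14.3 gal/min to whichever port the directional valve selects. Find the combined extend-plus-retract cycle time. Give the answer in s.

Cap-side area A_cap = π/4 × (1.91 in)² = 2.865 in^2
Rod-side annular area A_ann = π/4 × (1.91² − 0.732²) = 2.444 in^2
t_ext = A_cap·L/Q = 2.030 s
t_ret = A_ann·L/Q = 1.732 s
t_cycle = t_ext + t_ret

t ≈ 3.76 s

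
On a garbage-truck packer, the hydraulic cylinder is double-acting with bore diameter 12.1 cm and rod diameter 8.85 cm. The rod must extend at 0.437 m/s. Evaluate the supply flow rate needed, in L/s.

Cap-side area A_cap = π/4 × (12.1 cm)² = 115.0 cm^2
Q = A × v

Q ≈ 5.03 L/s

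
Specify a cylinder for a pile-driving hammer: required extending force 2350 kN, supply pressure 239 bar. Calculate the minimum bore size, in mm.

D ≈ 354 mm

Extension force acts on the full piston face: F = P × (π/4)D².
D = √(4F / (πP)) = √(4 × 2350 kN / (π × 239 bar))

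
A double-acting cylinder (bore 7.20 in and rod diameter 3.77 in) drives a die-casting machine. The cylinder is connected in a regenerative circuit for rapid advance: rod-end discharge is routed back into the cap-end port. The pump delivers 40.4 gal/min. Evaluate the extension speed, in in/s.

In regeneration the rod-end outflow joins the pump flow into the cap end, so the net volume the pump must supply per unit advance equals the rod cross-section area.
Rod cross-section A_rod = π/4 × (3.77 in)² = 11.16 in^2
v = Q_pump / A_rod

v ≈ 13.9 in/s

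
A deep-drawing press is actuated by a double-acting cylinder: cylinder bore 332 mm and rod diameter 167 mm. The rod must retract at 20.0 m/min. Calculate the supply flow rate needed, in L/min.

Rod-side annular area A_ann = π/4 × (332² − 167²) = 64670 mm^2
Q = A × v

Q ≈ 1290 L/min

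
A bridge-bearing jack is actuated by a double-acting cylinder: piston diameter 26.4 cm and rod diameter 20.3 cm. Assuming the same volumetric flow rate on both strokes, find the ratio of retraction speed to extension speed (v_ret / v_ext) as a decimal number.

Cap-side area A_cap = π/4 × (26.4 cm)² = 547.4 cm^2
Rod-side annular area A_ann = π/4 × (26.4² − 20.3²) = 223.7 cm^2
For equal Q, v ∝ 1/A, so v_ret/v_ext = A_cap/A_ann.

v_ret/v_ext ≈ 2.45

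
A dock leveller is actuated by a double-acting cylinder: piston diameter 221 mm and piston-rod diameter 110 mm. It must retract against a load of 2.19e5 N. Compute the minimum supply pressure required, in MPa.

Rod-side annular area A_ann = π/4 × (221² − 110²) = 28860 mm^2
Retraction: pressure acts on the annular area.
P = F / A = 2.19e5 N / A

P ≈ 7.59 MPa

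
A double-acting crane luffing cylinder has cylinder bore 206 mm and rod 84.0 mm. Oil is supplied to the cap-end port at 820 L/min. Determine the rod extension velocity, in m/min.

Cap-side area A_cap = π/4 × (206 mm)² = 33330 mm^2
v = Q / A

v ≈ 24.6 m/min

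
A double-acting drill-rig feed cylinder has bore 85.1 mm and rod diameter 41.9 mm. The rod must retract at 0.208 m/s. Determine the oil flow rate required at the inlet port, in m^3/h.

Rod-side annular area A_ann = π/4 × (85.1² − 41.9²) = 4309 mm^2
Q = A × v

Q ≈ 3.23 m^3/h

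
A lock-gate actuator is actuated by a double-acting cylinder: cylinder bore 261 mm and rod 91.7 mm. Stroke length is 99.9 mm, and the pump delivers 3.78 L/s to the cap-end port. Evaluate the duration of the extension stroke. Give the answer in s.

t ≈ 1.41 s

Cap-side area A_cap = π/4 × (261 mm)² = 53500 mm^2
Swept volume V = A × L; t = V / Q = A·L / Q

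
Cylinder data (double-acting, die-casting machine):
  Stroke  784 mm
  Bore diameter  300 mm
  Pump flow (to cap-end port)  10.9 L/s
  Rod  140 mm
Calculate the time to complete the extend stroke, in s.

Cap-side area A_cap = π/4 × (300 mm)² = 70690 mm^2
Swept volume V = A × L; t = V / Q = A·L / Q

t ≈ 5.08 s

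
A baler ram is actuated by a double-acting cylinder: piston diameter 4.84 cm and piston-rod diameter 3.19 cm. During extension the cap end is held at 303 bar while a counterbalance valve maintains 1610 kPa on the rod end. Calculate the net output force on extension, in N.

Cap-side area A_cap = π/4 × (4.84 cm)² = 18.40 cm^2
Rod-side annular area A_ann = π/4 × (4.84² − 3.19²) = 10.41 cm^2
Net thrust = P_cap·A_cap − P_rod·A_ann = 55750 N − 1675 N

F ≈ 54100 N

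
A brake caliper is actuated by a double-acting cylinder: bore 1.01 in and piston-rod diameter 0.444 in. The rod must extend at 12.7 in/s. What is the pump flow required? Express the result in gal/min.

Cap-side area A_cap = π/4 × (1.01 in)² = 0.8012 in^2
Q = A × v

Q ≈ 2.64 gal/min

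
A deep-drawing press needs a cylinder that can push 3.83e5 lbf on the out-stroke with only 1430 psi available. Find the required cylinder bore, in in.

Extension force acts on the full piston face: F = P × (π/4)D².
D = √(4F / (πP)) = √(4 × 3.83e5 lbf / (π × 1430 psi))

D ≈ 18.5 in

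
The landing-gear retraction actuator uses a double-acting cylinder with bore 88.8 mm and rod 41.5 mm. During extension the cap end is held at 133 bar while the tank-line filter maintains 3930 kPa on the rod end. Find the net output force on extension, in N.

Cap-side area A_cap = π/4 × (88.8 mm)² = 6193 mm^2
Rod-side annular area A_ann = π/4 × (88.8² − 41.5²) = 4841 mm^2
Net thrust = P_cap·A_cap − P_rod·A_ann = 82370 N − 19020 N

F ≈ 63300 N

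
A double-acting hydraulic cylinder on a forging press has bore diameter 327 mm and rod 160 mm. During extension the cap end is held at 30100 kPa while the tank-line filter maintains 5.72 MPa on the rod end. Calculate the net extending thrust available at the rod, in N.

F ≈ 2.16e6 N

Cap-side area A_cap = π/4 × (327 mm)² = 83980 mm^2
Rod-side annular area A_ann = π/4 × (327² − 160²) = 63880 mm^2
Net thrust = P_cap·A_cap − P_rod·A_ann = 2.528e6 N − 3.654e5 N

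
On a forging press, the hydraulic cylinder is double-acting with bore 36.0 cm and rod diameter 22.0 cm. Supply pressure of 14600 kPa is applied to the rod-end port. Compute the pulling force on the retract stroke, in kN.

F ≈ 931 kN

Rod-side annular area A_ann = π/4 × (36.0² − 22.0²) = 637.7 cm^2
On retraction the pressure acts on the annular area (bore minus rod).
F = P × A_ann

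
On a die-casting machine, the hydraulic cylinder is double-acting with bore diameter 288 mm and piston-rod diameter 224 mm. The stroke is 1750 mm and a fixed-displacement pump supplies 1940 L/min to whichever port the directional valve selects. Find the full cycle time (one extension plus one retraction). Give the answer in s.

t ≈ 4.92 s

Cap-side area A_cap = π/4 × (288 mm)² = 65140 mm^2
Rod-side annular area A_ann = π/4 × (288² − 224²) = 25740 mm^2
t_ext = A_cap·L/Q = 3.526 s
t_ret = A_ann·L/Q = 1.393 s
t_cycle = t_ext + t_ret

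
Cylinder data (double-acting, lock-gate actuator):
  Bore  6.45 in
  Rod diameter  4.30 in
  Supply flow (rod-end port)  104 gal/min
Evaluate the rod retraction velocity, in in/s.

v ≈ 22.1 in/s

Rod-side annular area A_ann = π/4 × (6.45² − 4.30²) = 18.15 in^2
Flow into the rod-end port fills the annular volume.
v = Q / A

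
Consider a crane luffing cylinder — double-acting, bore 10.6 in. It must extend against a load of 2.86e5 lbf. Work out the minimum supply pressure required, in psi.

Cap-side area A_cap = π/4 × (10.6 in)² = 88.25 in^2
P = F / A = 2.86e5 lbf / A

P ≈ 3240 psi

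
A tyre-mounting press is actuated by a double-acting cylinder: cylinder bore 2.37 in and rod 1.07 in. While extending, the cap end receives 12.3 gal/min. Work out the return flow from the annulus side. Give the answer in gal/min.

Cap-side area A_cap = π/4 × (2.37 in)² = 4.412 in^2
Rod-side annular area A_ann = π/4 × (2.37² − 1.07²) = 3.512 in^2
Piston speed v = Q_in/A_cap; rod-end outflow Q_out = v × A_ann = Q_in × A_ann/A_cap.

Q_out ≈ 9.79 gal/min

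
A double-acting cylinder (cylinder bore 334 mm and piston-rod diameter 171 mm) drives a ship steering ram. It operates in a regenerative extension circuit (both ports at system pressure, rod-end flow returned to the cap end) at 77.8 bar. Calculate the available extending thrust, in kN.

F ≈ 179 kN

With equal pressure on both faces, forces on the annular region cancel; the net push is pressure × rod cross-section.
Rod cross-section A_rod = π/4 × (171 mm)² = 22970 mm^2
F = P × A_rod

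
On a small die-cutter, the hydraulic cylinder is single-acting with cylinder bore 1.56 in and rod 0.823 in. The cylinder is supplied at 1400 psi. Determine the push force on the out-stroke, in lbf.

F ≈ 2680 lbf

Cap-side area A_cap = π/4 × (1.56 in)² = 1.911 in^2
F = P × A_cap = 1400 psi × A_cap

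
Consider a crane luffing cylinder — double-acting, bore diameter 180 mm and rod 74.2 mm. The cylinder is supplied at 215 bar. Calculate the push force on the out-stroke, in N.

Cap-side area A_cap = π/4 × (180 mm)² = 25450 mm^2
F = P × A_cap = 215 bar × A_cap

F ≈ 5.47e5 N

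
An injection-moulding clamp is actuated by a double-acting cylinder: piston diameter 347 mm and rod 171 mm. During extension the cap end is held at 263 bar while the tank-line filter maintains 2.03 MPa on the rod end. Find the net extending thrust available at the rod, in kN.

F ≈ 2340 kN

Cap-side area A_cap = π/4 × (347 mm)² = 94570 mm^2
Rod-side annular area A_ann = π/4 × (347² − 171²) = 71600 mm^2
Net thrust = P_cap·A_cap − P_rod·A_ann = 2487 kN − 145.4 kN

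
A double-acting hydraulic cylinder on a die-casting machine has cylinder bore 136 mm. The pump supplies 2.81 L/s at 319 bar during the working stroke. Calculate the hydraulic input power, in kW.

Hydraulic power = P × Q

W ≈ 89.6 kW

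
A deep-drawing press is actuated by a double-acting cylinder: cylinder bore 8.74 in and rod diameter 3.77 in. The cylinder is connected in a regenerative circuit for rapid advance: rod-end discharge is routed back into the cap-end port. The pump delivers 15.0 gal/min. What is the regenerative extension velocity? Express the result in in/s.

In regeneration the rod-end outflow joins the pump flow into the cap end, so the net volume the pump must supply per unit advance equals the rod cross-section area.
Rod cross-section A_rod = π/4 × (3.77 in)² = 11.16 in^2
v = Q_pump / A_rod

v ≈ 5.17 in/s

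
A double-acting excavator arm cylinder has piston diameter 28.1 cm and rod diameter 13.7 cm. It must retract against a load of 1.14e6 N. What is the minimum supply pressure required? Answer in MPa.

P ≈ 24.1 MPa

Rod-side annular area A_ann = π/4 × (28.1² − 13.7²) = 472.7 cm^2
Retraction: pressure acts on the annular area.
P = F / A = 1.14e6 N / A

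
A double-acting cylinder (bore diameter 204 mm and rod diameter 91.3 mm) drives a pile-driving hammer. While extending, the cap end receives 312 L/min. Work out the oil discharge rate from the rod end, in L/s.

Cap-side area A_cap = π/4 × (204 mm)² = 32690 mm^2
Rod-side annular area A_ann = π/4 × (204² − 91.3²) = 26140 mm^2
Piston speed v = Q_in/A_cap; rod-end outflow Q_out = v × A_ann = Q_in × A_ann/A_cap.

Q_out ≈ 4.16 L/s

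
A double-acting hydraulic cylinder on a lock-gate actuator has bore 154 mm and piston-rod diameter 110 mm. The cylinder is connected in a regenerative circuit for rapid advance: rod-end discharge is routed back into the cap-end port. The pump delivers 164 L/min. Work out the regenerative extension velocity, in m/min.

v ≈ 17.3 m/min

In regeneration the rod-end outflow joins the pump flow into the cap end, so the net volume the pump must supply per unit advance equals the rod cross-section area.
Rod cross-section A_rod = π/4 × (110 mm)² = 9503 mm^2
v = Q_pump / A_rod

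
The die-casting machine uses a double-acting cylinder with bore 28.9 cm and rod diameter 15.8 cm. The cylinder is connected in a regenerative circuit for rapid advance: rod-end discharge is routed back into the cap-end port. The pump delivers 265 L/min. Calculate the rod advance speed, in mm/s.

v ≈ 225 mm/s

In regeneration the rod-end outflow joins the pump flow into the cap end, so the net volume the pump must supply per unit advance equals the rod cross-section area.
Rod cross-section A_rod = π/4 × (15.8 cm)² = 196.1 cm^2
v = Q_pump / A_rod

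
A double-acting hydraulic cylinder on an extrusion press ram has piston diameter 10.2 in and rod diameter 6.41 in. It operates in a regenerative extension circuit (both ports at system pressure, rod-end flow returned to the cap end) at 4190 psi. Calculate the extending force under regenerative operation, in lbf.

F ≈ 1.35e5 lbf

With equal pressure on both faces, forces on the annular region cancel; the net push is pressure × rod cross-section.
Rod cross-section A_rod = π/4 × (6.41 in)² = 32.27 in^2
F = P × A_rod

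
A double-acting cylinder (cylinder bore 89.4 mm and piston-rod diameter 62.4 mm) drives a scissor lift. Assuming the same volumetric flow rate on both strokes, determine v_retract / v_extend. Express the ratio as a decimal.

Cap-side area A_cap = π/4 × (89.4 mm)² = 6277 mm^2
Rod-side annular area A_ann = π/4 × (89.4² − 62.4²) = 3219 mm^2
For equal Q, v ∝ 1/A, so v_ret/v_ext = A_cap/A_ann.

v_ret/v_ext ≈ 1.95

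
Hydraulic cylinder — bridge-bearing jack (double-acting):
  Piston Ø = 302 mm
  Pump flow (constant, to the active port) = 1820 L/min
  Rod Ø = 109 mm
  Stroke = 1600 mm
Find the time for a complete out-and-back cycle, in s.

t ≈ 7.06 s

Cap-side area A_cap = π/4 × (302 mm)² = 71630 mm^2
Rod-side annular area A_ann = π/4 × (302² − 109²) = 62300 mm^2
t_ext = A_cap·L/Q = 3.778 s
t_ret = A_ann·L/Q = 3.286 s
t_cycle = t_ext + t_ret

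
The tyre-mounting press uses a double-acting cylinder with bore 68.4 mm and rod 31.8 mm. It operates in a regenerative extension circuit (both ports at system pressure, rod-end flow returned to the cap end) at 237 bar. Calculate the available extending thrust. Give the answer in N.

With equal pressure on both faces, forces on the annular region cancel; the net push is pressure × rod cross-section.
Rod cross-section A_rod = π/4 × (31.8 mm)² = 794.2 mm^2
F = P × A_rod

F ≈ 18800 N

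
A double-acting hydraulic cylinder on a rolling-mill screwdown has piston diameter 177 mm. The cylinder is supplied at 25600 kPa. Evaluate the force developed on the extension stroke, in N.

Cap-side area A_cap = π/4 × (177 mm)² = 24610 mm^2
F = P × A_cap = 25600 kPa × A_cap

F ≈ 6.30e5 N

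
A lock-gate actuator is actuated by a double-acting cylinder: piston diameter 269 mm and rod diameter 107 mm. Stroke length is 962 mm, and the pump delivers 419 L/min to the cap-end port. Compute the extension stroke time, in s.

Cap-side area A_cap = π/4 × (269 mm)² = 56830 mm^2
Swept volume V = A × L; t = V / Q = A·L / Q

t ≈ 7.83 s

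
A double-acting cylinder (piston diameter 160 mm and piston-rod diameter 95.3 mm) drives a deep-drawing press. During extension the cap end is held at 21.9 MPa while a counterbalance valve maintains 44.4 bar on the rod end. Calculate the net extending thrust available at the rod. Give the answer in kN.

F ≈ 383 kN

Cap-side area A_cap = π/4 × (160 mm)² = 20110 mm^2
Rod-side annular area A_ann = π/4 × (160² − 95.3²) = 12970 mm^2
Net thrust = P_cap·A_cap − P_rod·A_ann = 440.3 kN − 57.60 kN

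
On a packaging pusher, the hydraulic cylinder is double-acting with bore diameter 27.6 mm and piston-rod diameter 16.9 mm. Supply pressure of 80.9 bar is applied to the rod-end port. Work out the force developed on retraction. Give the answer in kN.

F ≈ 3.03 kN

Rod-side annular area A_ann = π/4 × (27.6² − 16.9²) = 374.0 mm^2
On retraction the pressure acts on the annular area (bore minus rod).
F = P × A_ann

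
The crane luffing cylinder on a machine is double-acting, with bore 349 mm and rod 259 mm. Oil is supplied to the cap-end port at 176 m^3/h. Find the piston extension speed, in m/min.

Cap-side area A_cap = π/4 × (349 mm)² = 95660 mm^2
v = Q / A

v ≈ 30.7 m/min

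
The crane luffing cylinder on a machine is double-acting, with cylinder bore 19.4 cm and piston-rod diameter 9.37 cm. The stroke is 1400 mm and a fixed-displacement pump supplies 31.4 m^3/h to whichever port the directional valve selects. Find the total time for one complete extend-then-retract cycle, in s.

Cap-side area A_cap = π/4 × (19.4 cm)² = 295.6 cm^2
Rod-side annular area A_ann = π/4 × (19.4² − 9.37²) = 226.6 cm^2
t_ext = A_cap·L/Q = 4.745 s
t_ret = A_ann·L/Q = 3.638 s
t_cycle = t_ext + t_ret

t ≈ 8.38 s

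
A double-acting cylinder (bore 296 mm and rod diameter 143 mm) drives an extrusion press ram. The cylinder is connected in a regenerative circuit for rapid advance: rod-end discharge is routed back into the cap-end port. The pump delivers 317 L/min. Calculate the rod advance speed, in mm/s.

In regeneration the rod-end outflow joins the pump flow into the cap end, so the net volume the pump must supply per unit advance equals the rod cross-section area.
Rod cross-section A_rod = π/4 × (143 mm)² = 16060 mm^2
v = Q_pump / A_rod

v ≈ 329 mm/s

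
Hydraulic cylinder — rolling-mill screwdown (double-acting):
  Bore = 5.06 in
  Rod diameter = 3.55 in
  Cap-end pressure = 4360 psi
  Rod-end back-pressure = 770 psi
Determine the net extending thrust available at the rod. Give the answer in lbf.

Cap-side area A_cap = π/4 × (5.06 in)² = 20.11 in^2
Rod-side annular area A_ann = π/4 × (5.06² − 3.55²) = 10.21 in^2
Net thrust = P_cap·A_cap − P_rod·A_ann = 87680 lbf − 7863 lbf

F ≈ 79800 lbf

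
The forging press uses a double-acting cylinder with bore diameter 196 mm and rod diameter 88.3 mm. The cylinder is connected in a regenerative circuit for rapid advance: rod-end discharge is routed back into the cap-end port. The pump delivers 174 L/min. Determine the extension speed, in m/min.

v ≈ 28.4 m/min

In regeneration the rod-end outflow joins the pump flow into the cap end, so the net volume the pump must supply per unit advance equals the rod cross-section area.
Rod cross-section A_rod = π/4 × (88.3 mm)² = 6124 mm^2
v = Q_pump / A_rod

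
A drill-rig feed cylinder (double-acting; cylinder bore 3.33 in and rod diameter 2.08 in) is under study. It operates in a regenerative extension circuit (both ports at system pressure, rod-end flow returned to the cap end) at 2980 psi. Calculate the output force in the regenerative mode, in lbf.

F ≈ 10100 lbf

With equal pressure on both faces, forces on the annular region cancel; the net push is pressure × rod cross-section.
Rod cross-section A_rod = π/4 × (2.08 in)² = 3.398 in^2
F = P × A_rod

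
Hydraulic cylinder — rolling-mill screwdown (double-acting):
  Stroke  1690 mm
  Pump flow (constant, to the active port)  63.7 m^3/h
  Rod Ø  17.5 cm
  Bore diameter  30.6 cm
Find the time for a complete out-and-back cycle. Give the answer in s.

Cap-side area A_cap = π/4 × (30.6 cm)² = 735.4 cm^2
Rod-side annular area A_ann = π/4 × (30.6² − 17.5²) = 494.9 cm^2
t_ext = A_cap·L/Q = 7.024 s
t_ret = A_ann·L/Q = 4.727 s
t_cycle = t_ext + t_ret

t ≈ 11.8 s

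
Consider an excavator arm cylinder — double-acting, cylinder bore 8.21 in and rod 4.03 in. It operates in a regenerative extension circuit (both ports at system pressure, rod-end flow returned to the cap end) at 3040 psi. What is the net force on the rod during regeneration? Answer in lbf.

F ≈ 38800 lbf

With equal pressure on both faces, forces on the annular region cancel; the net push is pressure × rod cross-section.
Rod cross-section A_rod = π/4 × (4.03 in)² = 12.76 in^2
F = P × A_rod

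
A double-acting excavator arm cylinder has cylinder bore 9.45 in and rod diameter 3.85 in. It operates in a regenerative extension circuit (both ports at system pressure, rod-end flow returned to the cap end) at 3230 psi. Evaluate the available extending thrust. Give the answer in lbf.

With equal pressure on both faces, forces on the annular region cancel; the net push is pressure × rod cross-section.
Rod cross-section A_rod = π/4 × (3.85 in)² = 11.64 in^2
F = P × A_rod

F ≈ 37600 lbf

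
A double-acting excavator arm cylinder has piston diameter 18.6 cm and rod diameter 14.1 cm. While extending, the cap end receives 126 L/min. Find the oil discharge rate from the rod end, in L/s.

Q_out ≈ 0.893 L/s

Cap-side area A_cap = π/4 × (18.6 cm)² = 271.7 cm^2
Rod-side annular area A_ann = π/4 × (18.6² − 14.1²) = 115.6 cm^2
Piston speed v = Q_in/A_cap; rod-end outflow Q_out = v × A_ann = Q_in × A_ann/A_cap.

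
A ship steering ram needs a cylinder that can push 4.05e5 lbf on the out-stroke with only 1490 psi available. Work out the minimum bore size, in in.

Extension force acts on the full piston face: F = P × (π/4)D².
D = √(4F / (πP)) = √(4 × 4.05e5 lbf / (π × 1490 psi))

D ≈ 18.6 in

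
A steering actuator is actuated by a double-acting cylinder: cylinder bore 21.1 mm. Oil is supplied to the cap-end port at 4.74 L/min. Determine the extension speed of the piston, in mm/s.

v ≈ 226 mm/s

Cap-side area A_cap = π/4 × (21.1 mm)² = 349.7 mm^2
v = Q / A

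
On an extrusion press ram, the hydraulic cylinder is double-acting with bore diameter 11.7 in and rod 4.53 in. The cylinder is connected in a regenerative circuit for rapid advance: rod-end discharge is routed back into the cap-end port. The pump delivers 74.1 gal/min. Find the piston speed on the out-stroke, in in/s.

v ≈ 17.7 in/s

In regeneration the rod-end outflow joins the pump flow into the cap end, so the net volume the pump must supply per unit advance equals the rod cross-section area.
Rod cross-section A_rod = π/4 × (4.53 in)² = 16.12 in^2
v = Q_pump / A_rod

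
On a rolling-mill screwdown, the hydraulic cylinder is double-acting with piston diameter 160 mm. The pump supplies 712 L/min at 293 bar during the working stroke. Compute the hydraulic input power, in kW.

W ≈ 348 kW

Hydraulic power = P × Q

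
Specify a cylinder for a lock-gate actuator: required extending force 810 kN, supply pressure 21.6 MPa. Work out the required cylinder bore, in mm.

D ≈ 219 mm

Extension force acts on the full piston face: F = P × (π/4)D².
D = √(4F / (πP)) = √(4 × 810 kN / (π × 21.6 MPa))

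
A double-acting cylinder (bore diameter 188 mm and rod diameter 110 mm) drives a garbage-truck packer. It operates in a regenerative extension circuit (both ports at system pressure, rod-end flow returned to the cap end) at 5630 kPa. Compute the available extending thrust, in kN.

With equal pressure on both faces, forces on the annular region cancel; the net push is pressure × rod cross-section.
Rod cross-section A_rod = π/4 × (110 mm)² = 9503 mm^2
F = P × A_rod

F ≈ 53.5 kN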